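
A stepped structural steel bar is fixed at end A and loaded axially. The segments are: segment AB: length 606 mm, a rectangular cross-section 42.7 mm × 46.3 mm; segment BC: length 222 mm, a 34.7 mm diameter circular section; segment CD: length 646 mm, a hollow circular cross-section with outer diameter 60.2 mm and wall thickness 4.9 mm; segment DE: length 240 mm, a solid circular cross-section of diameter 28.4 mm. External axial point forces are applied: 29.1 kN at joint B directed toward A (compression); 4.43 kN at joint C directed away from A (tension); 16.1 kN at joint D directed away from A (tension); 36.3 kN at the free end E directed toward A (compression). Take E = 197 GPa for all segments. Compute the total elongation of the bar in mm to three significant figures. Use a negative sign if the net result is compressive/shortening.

Internal axial forces (sectioning from the free end, tension +): N_DE = -36.3 kN, N_CD = -20.2 kN, N_BC = -15.77 kN, N_AB = -44.87 kN.
A_AB = 1977 mm².
A_BC = 945.7 mm².
A_CD = 851.3 mm².
A_DE = 633.5 mm².
δ_AB = -44870·606/(1977·197000) = -0.06982 mm
δ_BC = -15770·222/(945.7·197000) = -0.01879 mm
δ_CD = -20200·646/(851.3·197000) = -0.07781 mm
δ_DE = -36300·240/(633.5·197000) = -0.06981 mm
δ = Σδ_i = -0.2362 mm.

-0.236 mm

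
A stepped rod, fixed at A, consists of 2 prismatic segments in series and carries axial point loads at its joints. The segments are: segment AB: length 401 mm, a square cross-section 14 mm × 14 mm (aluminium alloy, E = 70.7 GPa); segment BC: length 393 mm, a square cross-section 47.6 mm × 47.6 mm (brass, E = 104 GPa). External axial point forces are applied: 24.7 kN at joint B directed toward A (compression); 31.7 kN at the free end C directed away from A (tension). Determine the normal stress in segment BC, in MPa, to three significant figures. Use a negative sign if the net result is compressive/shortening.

Internal axial forces (sectioning from the free end, tension +): N_BC = 31.7 kN, N_AB = 7 kN.
A_BC = 2266 mm².
σ_BC = N_BC/A_BC = 31700/2266 = 13.99 MPa.

14.0 MPa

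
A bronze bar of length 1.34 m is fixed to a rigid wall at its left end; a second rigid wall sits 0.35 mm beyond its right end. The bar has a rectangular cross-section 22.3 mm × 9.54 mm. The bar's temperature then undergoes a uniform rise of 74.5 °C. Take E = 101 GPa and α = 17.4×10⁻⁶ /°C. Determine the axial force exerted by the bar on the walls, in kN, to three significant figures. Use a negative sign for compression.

Free thermal expansion αLΔT = 17.4e-6 · 1340 · 74.5 = 1.737 mm.
The walls engage after the gap closes; constrained expansion = 1.737 − 0.35 = 1.387 mm.
The walls impose strain ε = −(1.387)/1340 = -1.0351e-03; σ = Eε = 101000 · -1.0351e-03 = -104.5 MPa.
Wall reaction R = σ·A = -104.5·212.7 = -22240 N = -22.24 kN.

-22.2 kN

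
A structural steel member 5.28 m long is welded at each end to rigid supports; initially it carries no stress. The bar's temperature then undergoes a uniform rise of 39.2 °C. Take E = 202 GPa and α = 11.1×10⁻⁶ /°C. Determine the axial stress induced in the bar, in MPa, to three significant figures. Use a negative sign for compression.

Free thermal expansion αLΔT = 11.1e-6 · 5280 · 39.2 = 2.297 mm.
The walls impose strain ε = −(2.297)/5280 = -4.3512e-04; σ = Eε = 202000 · -4.3512e-04 = -87.89 MPa.

-87.9 MPa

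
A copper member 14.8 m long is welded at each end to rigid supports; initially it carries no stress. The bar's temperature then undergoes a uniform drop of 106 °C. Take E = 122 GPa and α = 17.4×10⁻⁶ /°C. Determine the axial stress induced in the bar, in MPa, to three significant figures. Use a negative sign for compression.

225 MPa

Free thermal expansion αLΔT = 17.4e-6 · 14800 · -106 = -27.3 mm.
The walls impose strain ε = −(-27.3)/14800 = 1.8444e-03; σ = Eε = 122000 · 1.8444e-03 = 225 MPa.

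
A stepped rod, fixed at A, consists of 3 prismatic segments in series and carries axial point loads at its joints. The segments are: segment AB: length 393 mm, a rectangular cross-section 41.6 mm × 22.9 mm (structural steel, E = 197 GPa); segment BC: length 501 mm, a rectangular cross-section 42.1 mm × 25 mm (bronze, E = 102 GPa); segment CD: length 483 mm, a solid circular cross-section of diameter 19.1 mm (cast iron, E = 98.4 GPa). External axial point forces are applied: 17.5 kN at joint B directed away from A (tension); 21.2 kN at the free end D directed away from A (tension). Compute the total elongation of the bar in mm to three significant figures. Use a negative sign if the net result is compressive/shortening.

Internal axial forces (sectioning from the free end, tension +): N_CD = 21.2 kN, N_BC = 21.2 kN, N_AB = 38.7 kN.
A_AB = 952.6 mm².
A_BC = 1052 mm².
A_CD = 286.5 mm².
δ_AB = 38700·393/(952.6·197000) = 0.08104 mm
δ_BC = 21200·501/(1052·102000) = 0.09894 mm
δ_CD = 21200·483/(286.5·98400) = 0.3632 mm
δ = Σδ_i = 0.5432 mm.

0.543 mm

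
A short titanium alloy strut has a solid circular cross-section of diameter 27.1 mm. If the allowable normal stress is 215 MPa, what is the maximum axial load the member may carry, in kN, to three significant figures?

A = 576.8 mm².
P_max = σ_allow · A = 215 · 576.8 = 124000 N = 124 kN.

124 kN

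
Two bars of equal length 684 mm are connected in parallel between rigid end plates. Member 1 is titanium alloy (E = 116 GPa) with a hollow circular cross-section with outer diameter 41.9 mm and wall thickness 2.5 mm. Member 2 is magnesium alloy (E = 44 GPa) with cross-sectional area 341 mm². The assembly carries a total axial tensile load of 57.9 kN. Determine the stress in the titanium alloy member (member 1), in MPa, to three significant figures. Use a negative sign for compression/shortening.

A_1 = 309.4 mm².
Equal strain + equilibrium ⇒ each member carries load in proportion to AE: A₁E₁ = 35900000 N, A₂E₂ = 15000000 N, ΣAE = 50900000 N.
σ₁ = P·E₁/ΣAE = 57900·116000/50900000 = 132 MPa.

132 MPa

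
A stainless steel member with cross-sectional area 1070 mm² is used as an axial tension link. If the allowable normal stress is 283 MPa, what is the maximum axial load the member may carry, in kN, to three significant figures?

303 kN

P_max = σ_allow · A = 283 · 1070 = 302800 N = 302.8 kN.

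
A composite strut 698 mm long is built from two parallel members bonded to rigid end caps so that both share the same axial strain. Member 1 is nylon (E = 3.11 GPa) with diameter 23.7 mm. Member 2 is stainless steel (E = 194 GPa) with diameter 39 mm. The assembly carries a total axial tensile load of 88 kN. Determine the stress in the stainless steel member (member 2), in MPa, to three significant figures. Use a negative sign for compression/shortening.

A_1 = 441.2 mm².
A_2 = 1195 mm².
Equal strain + equilibrium ⇒ each member carries load in proportion to AE: A₁E₁ = 1372000 N, A₂E₂ = 231800000 N, ΣAE = 233100000 N.
σ₂ = P·E₂/ΣAE = 88000·194000/233100000 = 73.23 MPa.

73.2 MPa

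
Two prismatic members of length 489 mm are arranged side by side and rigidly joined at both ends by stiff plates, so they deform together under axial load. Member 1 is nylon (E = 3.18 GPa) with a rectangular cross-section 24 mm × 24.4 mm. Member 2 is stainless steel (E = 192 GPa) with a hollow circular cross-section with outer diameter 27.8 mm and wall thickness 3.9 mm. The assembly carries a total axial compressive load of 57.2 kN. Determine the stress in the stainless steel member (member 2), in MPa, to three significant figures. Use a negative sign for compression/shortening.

-189 MPa

A_1 = 585.6 mm².
A_2 = 292.8 mm².
Equal strain + equilibrium ⇒ each member carries load in proportion to AE: A₁E₁ = 1862000 N, A₂E₂ = 56220000 N, ΣAE = 58090000 N.
σ₂ = P·E₂/ΣAE = -57200·192000/58090000 = -189.1 MPa.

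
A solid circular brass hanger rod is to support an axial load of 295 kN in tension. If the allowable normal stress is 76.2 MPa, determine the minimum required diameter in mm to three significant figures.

70.2 mm

Required area A ≥ P/σ_allow = 295000/76.2 = 3871 mm².
For a solid circular section, d ≥ √(4A/π) = 70.21 mm.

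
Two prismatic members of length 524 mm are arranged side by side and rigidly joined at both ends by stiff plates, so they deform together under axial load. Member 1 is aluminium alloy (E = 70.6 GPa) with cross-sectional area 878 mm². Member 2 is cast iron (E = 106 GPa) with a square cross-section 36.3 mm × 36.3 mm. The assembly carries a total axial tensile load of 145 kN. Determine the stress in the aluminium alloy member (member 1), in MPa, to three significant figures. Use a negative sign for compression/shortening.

50.8 MPa

A_2 = 1318 mm².
Equal strain + equilibrium ⇒ each member carries load in proportion to AE: A₁E₁ = 61990000 N, A₂E₂ = 139700000 N, ΣAE = 201700000 N.
σ₁ = P·E₁/ΣAE = 145000·70600/201700000 = 50.76 MPa.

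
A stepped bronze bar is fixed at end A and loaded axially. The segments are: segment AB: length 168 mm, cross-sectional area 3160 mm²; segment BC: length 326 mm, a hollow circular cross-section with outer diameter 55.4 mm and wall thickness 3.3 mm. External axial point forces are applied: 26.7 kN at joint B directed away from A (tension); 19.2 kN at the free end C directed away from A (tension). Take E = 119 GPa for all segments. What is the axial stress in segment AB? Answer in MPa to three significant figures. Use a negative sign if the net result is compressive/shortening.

14.5 MPa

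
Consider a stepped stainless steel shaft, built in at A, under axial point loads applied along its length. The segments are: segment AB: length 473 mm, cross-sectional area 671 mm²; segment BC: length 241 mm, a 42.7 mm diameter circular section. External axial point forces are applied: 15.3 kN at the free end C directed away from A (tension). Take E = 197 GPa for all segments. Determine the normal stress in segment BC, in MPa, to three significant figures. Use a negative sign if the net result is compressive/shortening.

10.7 MPa

Internal axial forces (sectioning from the free end, tension +): N_BC = 15.3 kN, N_AB = 15.3 kN.
A_BC = 1432 mm².
σ_BC = N_BC/A_BC = 15300/1432 = 10.68 MPa.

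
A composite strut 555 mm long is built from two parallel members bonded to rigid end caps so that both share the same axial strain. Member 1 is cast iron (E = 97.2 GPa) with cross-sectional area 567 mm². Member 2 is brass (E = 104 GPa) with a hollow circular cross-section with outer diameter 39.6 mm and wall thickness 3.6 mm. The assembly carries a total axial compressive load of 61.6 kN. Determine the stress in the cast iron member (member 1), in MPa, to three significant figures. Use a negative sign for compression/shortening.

A_2 = 407.2 mm².
Equal strain + equilibrium ⇒ each member carries load in proportion to AE: A₁E₁ = 55110000 N, A₂E₂ = 42340000 N, ΣAE = 97460000 N.
σ₁ = P·E₁/ΣAE = -61600·97200/97460000 = -61.44 MPa.

-61.4 MPa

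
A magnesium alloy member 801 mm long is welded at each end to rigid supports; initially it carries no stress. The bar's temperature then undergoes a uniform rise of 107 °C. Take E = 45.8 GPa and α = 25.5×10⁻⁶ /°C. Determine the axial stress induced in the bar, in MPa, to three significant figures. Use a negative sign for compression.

Free thermal expansion αLΔT = 25.5e-6 · 801 · 107 = 2.186 mm.
The walls impose strain ε = −(2.186)/801 = -2.7285e-03; σ = Eε = 45800 · -2.7285e-03 = -125 MPa.

-125 MPa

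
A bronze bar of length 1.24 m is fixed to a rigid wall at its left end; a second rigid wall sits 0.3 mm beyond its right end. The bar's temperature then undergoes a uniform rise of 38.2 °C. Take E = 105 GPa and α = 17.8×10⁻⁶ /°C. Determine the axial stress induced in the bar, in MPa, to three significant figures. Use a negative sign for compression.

-46.0 MPa

Free thermal expansion αLΔT = 17.8e-6 · 1240 · 38.2 = 0.8432 mm.
The walls engage after the gap closes; constrained expansion = 0.8432 − 0.3 = 0.5432 mm.
The walls impose strain ε = −(0.5432)/1240 = -4.3802e-04; σ = Eε = 105000 · -4.3802e-04 = -45.99 MPa.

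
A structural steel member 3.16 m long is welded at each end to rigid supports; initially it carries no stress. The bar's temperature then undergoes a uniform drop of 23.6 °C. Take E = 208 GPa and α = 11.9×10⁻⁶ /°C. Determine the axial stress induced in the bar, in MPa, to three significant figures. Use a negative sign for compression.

Free thermal expansion αLΔT = 11.9e-6 · 3160 · -23.6 = -0.8875 mm.
The walls impose strain ε = −(-0.8875)/3160 = 2.8084e-04; σ = Eε = 208000 · 2.8084e-04 = 58.41 MPa.

58.4 MPa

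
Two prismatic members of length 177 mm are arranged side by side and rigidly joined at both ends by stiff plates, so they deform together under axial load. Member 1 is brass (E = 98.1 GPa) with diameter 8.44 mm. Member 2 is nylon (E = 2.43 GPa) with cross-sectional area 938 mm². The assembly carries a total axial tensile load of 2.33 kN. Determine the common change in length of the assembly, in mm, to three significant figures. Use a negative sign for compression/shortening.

0.0531 mm

A_1 = 55.95 mm².
Equal strain + equilibrium ⇒ each member carries load in proportion to AE: A₁E₁ = 5488000 N, A₂E₂ = 2279000 N, ΣAE = 7768000 N.
δ = PL/ΣAE = 2330·177/7768000 = 0.05309 mm.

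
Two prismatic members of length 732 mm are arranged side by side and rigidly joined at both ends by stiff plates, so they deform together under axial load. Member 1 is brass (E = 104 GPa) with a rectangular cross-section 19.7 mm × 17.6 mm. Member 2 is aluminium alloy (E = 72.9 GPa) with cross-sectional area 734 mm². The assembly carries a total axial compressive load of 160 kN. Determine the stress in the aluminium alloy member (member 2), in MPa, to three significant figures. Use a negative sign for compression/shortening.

-130 MPa

A_1 = 346.7 mm².
Equal strain + equilibrium ⇒ each member carries load in proportion to AE: A₁E₁ = 36060000 N, A₂E₂ = 53510000 N, ΣAE = 89570000 N.
σ₂ = P·E₂/ΣAE = -160000·72900/89570000 = -130.2 MPa.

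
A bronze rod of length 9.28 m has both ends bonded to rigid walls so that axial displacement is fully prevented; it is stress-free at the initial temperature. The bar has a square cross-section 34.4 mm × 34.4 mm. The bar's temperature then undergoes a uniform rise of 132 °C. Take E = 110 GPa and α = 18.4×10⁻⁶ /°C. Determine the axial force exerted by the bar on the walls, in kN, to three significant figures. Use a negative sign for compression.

Free thermal expansion αLΔT = 18.4e-6 · 9280 · 132 = 22.54 mm.
The walls impose strain ε = −(22.54)/9280 = -2.4288e-03; σ = Eε = 110000 · -2.4288e-03 = -267.2 MPa.
Wall reaction R = σ·A = -267.2·1183 = -316200 N = -316.2 kN.

-316 kN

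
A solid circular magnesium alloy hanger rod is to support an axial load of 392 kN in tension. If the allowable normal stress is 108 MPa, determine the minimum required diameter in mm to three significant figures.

Required area A ≥ P/σ_allow = 392000/108 = 3630 mm².
For a solid circular section, d ≥ √(4A/π) = 67.98 mm.

68.0 mm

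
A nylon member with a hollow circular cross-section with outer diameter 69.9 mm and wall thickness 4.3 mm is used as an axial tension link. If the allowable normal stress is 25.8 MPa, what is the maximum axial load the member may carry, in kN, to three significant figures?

22.9 kN

A = 886.2 mm².
P_max = σ_allow · A = 25.8 · 886.2 = 22860 N = 22.86 kN.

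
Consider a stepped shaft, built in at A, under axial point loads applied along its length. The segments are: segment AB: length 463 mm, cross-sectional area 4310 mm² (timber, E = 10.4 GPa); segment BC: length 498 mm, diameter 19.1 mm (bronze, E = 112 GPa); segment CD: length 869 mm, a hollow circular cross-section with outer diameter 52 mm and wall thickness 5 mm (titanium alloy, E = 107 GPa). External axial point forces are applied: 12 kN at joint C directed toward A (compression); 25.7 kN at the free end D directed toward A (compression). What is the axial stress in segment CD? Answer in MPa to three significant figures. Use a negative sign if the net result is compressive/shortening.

-34.8 MPa

Internal axial forces (sectioning from the free end, tension +): N_CD = -25.7 kN, N_BC = -37.7 kN, N_AB = -37.7 kN.
A_CD = 738.3 mm².
σ_CD = N_CD/A_CD = -25700/738.3 = -34.81 MPa.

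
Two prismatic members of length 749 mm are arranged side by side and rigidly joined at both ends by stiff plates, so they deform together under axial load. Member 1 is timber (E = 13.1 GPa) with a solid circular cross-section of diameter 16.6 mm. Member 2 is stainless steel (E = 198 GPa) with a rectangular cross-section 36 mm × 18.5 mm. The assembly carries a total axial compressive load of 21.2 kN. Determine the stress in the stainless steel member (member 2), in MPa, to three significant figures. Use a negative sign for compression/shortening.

A_1 = 216.4 mm².
A_2 = 666 mm².
Equal strain + equilibrium ⇒ each member carries load in proportion to AE: A₁E₁ = 2835000 N, A₂E₂ = 131900000 N, ΣAE = 134700000 N.
σ₂ = P·E₂/ΣAE = -21200·198000/134700000 = -31.16 MPa.

-31.2 MPa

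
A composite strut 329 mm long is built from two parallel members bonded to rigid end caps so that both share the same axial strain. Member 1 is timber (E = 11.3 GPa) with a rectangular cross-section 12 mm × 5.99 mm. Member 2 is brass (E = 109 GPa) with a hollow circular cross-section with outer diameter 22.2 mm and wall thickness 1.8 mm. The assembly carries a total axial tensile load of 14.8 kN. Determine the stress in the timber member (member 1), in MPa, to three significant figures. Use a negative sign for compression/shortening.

12.5 MPa

A_1 = 71.88 mm².
A_2 = 115.4 mm².
Equal strain + equilibrium ⇒ each member carries load in proportion to AE: A₁E₁ = 812200 N, A₂E₂ = 12570000 N, ΣAE = 13390000 N.
σ₁ = P·E₁/ΣAE = 14800·11300/13390000 = 12.49 MPa.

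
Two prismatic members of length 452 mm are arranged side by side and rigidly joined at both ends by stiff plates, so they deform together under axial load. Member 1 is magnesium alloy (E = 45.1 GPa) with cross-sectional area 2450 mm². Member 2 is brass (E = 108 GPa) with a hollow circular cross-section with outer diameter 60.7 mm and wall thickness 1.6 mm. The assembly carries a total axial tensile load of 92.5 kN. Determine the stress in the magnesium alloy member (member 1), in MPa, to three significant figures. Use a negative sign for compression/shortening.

A_2 = 297.1 mm².
Equal strain + equilibrium ⇒ each member carries load in proportion to AE: A₁E₁ = 110500000 N, A₂E₂ = 32080000 N, ΣAE = 142600000 N.
σ₁ = P·E₁/ΣAE = 92500·45100/142600000 = 29.26 MPa.

29.3 MPa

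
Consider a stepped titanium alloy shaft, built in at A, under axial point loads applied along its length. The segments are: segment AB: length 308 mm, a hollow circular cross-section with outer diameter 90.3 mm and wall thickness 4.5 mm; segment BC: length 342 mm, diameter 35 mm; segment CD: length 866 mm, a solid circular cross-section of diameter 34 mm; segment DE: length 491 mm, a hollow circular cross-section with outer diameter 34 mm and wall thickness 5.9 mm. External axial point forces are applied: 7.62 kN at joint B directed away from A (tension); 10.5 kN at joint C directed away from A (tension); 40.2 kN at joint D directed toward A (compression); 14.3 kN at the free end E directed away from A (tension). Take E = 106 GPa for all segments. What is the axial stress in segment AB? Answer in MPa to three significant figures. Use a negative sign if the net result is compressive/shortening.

Internal axial forces (sectioning from the free end, tension +): N_DE = 14.3 kN, N_CD = -25.9 kN, N_BC = -15.4 kN, N_AB = -7.78 kN.
A_AB = 1213 mm².
σ_AB = N_AB/A_AB = -7780/1213 = -6.414 MPa.

-6.41 MPa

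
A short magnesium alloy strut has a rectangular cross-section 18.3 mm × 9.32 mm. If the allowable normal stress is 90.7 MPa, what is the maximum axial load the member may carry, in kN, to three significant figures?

15.5 kN

A = 170.6 mm².
P_max = σ_allow · A = 90.7 · 170.6 = 15470 N = 15.47 kN.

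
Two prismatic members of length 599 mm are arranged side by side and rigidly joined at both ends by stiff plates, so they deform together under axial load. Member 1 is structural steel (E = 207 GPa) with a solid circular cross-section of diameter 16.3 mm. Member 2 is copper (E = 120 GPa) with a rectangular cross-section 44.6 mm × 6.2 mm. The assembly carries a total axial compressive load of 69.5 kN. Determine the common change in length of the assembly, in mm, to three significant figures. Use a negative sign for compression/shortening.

A_1 = 208.7 mm².
A_2 = 276.5 mm².
Equal strain + equilibrium ⇒ each member carries load in proportion to AE: A₁E₁ = 43200000 N, A₂E₂ = 33180000 N, ΣAE = 76380000 N.
δ = PL/ΣAE = -69500·599/76380000 = -0.5451 mm.

-0.545 mm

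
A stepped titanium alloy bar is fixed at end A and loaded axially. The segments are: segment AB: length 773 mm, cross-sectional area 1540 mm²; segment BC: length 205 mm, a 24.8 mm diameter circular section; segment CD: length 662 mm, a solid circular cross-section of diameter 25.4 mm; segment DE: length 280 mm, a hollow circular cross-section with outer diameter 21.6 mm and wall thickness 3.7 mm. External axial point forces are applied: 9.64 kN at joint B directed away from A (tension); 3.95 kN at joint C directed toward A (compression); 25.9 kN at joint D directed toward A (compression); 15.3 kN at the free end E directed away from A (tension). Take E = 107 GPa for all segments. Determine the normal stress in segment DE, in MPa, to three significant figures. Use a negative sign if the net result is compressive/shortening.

Internal axial forces (sectioning from the free end, tension +): N_DE = 15.3 kN, N_CD = -10.6 kN, N_BC = -14.55 kN, N_AB = -4.91 kN.
A_DE = 208.1 mm².
σ_DE = N_DE/A_DE = 15300/208.1 = 73.53 MPa.

73.5 MPa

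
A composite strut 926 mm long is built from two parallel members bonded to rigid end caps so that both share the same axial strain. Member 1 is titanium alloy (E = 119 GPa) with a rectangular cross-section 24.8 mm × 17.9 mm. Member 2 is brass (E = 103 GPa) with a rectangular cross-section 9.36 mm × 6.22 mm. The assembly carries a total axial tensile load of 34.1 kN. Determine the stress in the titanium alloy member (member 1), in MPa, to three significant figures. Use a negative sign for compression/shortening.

69.0 MPa

A_1 = 443.9 mm².
A_2 = 58.22 mm².
Equal strain + equilibrium ⇒ each member carries load in proportion to AE: A₁E₁ = 52830000 N, A₂E₂ = 5997000 N, ΣAE = 58820000 N.
σ₁ = P·E₁/ΣAE = 34100·119000/58820000 = 68.98 MPa.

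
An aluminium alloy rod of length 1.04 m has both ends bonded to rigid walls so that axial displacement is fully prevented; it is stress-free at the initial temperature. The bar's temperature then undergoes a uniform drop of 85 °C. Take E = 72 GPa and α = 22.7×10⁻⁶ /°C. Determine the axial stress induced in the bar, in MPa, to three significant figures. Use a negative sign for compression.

Free thermal expansion αLΔT = 22.7e-6 · 1040 · -85 = -2.007 mm.
The walls impose strain ε = −(-2.007)/1040 = 1.9295e-03; σ = Eε = 72000 · 1.9295e-03 = 138.9 MPa.

139 MPa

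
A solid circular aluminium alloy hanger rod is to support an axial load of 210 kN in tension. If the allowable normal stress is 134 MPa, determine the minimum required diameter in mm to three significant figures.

Required area A ≥ P/σ_allow = 210000/134 = 1567 mm².
For a solid circular section, d ≥ √(4A/π) = 44.67 mm.

44.7 mm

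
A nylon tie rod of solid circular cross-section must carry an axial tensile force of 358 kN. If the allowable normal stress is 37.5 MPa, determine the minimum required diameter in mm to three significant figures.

Required area A ≥ P/σ_allow = 358000/37.5 = 9547 mm².
For a solid circular section, d ≥ √(4A/π) = 110.3 mm.

110 mm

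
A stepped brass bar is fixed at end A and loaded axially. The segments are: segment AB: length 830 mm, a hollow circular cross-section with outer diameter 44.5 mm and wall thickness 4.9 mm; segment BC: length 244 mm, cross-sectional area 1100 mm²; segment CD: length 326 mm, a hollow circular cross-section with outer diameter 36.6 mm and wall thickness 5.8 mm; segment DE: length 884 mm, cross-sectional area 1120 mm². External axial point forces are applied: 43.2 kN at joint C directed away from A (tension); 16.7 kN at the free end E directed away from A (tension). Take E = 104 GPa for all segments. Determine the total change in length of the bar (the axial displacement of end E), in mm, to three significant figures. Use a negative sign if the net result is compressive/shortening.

1.13 mm

Internal axial forces (sectioning from the free end, tension +): N_DE = 16.7 kN, N_CD = 16.7 kN, N_BC = 59.9 kN, N_AB = 59.9 kN.
A_AB = 609.6 mm².
A_CD = 561.2 mm².
δ_AB = 59900·830/(609.6·104000) = 0.7842 mm
δ_BC = 59900·244/(1100·104000) = 0.1278 mm
δ_CD = 16700·326/(561.2·104000) = 0.09328 mm
δ_DE = 16700·884/(1120·104000) = 0.1267 mm
δ = Σδ_i = 1.132 mm.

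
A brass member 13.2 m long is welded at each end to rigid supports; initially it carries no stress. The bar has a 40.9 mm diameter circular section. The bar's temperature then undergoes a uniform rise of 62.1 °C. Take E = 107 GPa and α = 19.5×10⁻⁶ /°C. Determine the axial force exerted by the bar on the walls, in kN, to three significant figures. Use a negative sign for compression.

Free thermal expansion αLΔT = 19.5e-6 · 13200 · 62.1 = 15.98 mm.
The walls impose strain ε = −(15.98)/13200 = -1.2109e-03; σ = Eε = 107000 · -1.2109e-03 = -129.6 MPa.
Wall reaction R = σ·A = -129.6·1314 = -170200 N = -170.2 kN.

-170 kN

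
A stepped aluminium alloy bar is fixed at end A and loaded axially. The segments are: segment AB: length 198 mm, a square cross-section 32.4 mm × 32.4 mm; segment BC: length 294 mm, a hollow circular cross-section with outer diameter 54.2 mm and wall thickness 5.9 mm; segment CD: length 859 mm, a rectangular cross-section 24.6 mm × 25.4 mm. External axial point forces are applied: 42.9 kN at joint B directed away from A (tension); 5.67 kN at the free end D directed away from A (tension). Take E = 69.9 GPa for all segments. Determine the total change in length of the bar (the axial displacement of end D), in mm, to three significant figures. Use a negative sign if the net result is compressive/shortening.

0.269 mm

Internal axial forces (sectioning from the free end, tension +): N_CD = 5.67 kN, N_BC = 5.67 kN, N_AB = 48.57 kN.
A_AB = 1050 mm².
A_BC = 895.3 mm².
A_CD = 624.8 mm².
δ_AB = 48570·198/(1050·69900) = 0.1311 mm
δ_BC = 5670·294/(895.3·69900) = 0.02664 mm
δ_CD = 5670·859/(624.8·69900) = 0.1115 mm
δ = Σδ_i = 0.2692 mm.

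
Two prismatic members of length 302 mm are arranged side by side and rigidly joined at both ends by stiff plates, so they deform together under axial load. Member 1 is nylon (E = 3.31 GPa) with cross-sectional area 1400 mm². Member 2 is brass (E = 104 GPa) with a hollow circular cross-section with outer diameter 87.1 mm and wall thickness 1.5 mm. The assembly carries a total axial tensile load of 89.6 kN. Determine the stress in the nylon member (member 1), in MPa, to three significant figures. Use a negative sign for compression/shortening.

6.37 MPa

A_2 = 403.4 mm².
Equal strain + equilibrium ⇒ each member carries load in proportion to AE: A₁E₁ = 4634000 N, A₂E₂ = 41950000 N, ΣAE = 46590000 N.
σ₁ = P·E₁/ΣAE = 89600·3310/46590000 = 6.366 MPa.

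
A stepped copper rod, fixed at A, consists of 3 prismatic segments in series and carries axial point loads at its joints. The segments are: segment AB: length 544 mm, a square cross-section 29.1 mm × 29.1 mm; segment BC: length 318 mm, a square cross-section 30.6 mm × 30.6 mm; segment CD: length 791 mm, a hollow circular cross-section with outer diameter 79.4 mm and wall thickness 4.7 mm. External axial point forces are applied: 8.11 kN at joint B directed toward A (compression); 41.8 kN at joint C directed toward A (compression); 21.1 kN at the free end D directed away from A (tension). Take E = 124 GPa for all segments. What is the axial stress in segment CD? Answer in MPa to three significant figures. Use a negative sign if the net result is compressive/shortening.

19.1 MPa

Internal axial forces (sectioning from the free end, tension +): N_CD = 21.1 kN, N_BC = -20.7 kN, N_AB = -28.81 kN.
A_CD = 1103 mm².
σ_CD = N_CD/A_CD = 21100/1103 = 19.13 MPa.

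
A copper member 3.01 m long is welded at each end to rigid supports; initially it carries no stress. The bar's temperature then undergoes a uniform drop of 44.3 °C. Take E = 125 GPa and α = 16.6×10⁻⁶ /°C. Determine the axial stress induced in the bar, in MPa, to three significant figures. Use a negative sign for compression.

91.9 MPa

Free thermal expansion αLΔT = 16.6e-6 · 3010 · -44.3 = -2.213 mm.
The walls impose strain ε = −(-2.213)/3010 = 7.3538e-04; σ = Eε = 125000 · 7.3538e-04 = 91.92 MPa.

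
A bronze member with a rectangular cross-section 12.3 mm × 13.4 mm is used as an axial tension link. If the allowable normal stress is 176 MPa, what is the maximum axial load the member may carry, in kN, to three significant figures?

29.0 kN

A = 164.8 mm².
P_max = σ_allow · A = 176 · 164.8 = 29010 N = 29.01 kN.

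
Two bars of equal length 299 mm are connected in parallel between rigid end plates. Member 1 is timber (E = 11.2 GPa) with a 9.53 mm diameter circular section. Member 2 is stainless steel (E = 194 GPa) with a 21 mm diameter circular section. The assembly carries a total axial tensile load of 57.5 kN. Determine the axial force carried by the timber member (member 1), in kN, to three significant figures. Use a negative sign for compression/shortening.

0.676 kN

A_1 = 71.33 mm².
A_2 = 346.4 mm².
Equal strain + equilibrium ⇒ each member carries load in proportion to AE: A₁E₁ = 798900 N, A₂E₂ = 67190000 N, ΣAE = 67990000 N.
F₁ = P·A₁E₁/ΣAE = 57500·798900/67990000 = 675.6 N.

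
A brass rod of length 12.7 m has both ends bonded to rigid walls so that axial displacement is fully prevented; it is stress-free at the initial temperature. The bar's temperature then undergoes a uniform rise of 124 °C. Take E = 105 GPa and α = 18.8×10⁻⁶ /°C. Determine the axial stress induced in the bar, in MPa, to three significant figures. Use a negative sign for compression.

-245 MPa

Free thermal expansion αLΔT = 18.8e-6 · 12700 · 124 = 29.61 mm.
The walls impose strain ε = −(29.61)/12700 = -2.3312e-03; σ = Eε = 105000 · -2.3312e-03 = -244.8 MPa.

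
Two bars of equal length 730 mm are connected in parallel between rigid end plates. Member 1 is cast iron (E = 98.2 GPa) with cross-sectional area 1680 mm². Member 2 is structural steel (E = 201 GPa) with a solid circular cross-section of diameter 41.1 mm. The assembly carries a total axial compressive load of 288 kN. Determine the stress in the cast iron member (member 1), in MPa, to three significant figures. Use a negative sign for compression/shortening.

-65.5 MPa

A_2 = 1327 mm².
Equal strain + equilibrium ⇒ each member carries load in proportion to AE: A₁E₁ = 165000000 N, A₂E₂ = 266700000 N, ΣAE = 431600000 N.
σ₁ = P·E₁/ΣAE = -288000·98200/431600000 = -65.52 MPa.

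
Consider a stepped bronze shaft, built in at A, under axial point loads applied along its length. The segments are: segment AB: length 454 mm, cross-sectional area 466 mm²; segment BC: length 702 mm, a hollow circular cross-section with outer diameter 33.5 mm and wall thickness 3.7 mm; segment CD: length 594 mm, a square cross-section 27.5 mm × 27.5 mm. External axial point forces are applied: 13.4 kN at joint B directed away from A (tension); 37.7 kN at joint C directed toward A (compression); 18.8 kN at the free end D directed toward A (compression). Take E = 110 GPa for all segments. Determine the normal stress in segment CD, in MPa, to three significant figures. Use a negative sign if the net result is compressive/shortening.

-24.9 MPa

Internal axial forces (sectioning from the free end, tension +): N_CD = -18.8 kN, N_BC = -56.5 kN, N_AB = -43.1 kN.
A_CD = 756.2 mm².
σ_CD = N_CD/A_CD = -18800/756.2 = -24.86 MPa.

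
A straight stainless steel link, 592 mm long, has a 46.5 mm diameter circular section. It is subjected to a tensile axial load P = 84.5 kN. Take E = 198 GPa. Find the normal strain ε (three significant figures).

2.51e-04

A = 1698 mm².
σ = N/A = 49.76 MPa; ε = σ/E = 49.76/198000 = 2.513e-04.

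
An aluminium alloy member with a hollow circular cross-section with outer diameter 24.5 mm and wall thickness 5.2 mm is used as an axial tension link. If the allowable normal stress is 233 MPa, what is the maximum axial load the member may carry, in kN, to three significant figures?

73.5 kN

A = 315.3 mm².
P_max = σ_allow · A = 233 · 315.3 = 73460 N = 73.46 kN.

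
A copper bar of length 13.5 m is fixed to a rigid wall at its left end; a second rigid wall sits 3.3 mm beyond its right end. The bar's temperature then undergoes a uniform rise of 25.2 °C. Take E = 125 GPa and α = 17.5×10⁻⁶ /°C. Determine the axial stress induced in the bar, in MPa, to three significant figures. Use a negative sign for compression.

-24.6 MPa

Free thermal expansion αLΔT = 17.5e-6 · 13500 · 25.2 = 5.953 mm.
The walls engage after the gap closes; constrained expansion = 5.953 − 3.3 = 2.653 mm.
The walls impose strain ε = −(2.653)/13500 = -1.9656e-04; σ = Eε = 125000 · -1.9656e-04 = -24.57 MPa.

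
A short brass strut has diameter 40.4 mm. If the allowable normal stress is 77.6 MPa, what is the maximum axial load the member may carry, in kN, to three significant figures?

99.5 kN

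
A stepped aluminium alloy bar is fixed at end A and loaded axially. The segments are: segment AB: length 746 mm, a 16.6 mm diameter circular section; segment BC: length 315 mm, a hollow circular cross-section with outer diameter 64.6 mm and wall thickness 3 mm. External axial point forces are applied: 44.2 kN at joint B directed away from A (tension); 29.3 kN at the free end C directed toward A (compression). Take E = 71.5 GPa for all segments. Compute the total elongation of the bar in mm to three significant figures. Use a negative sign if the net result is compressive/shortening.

Internal axial forces (sectioning from the free end, tension +): N_BC = -29.3 kN, N_AB = 14.9 kN.
A_AB = 216.4 mm².
A_BC = 580.6 mm².
δ_AB = 14900·746/(216.4·71500) = 0.7183 mm
δ_BC = -29300·315/(580.6·71500) = -0.2223 mm
δ = Σδ_i = 0.496 mm.

0.496 mm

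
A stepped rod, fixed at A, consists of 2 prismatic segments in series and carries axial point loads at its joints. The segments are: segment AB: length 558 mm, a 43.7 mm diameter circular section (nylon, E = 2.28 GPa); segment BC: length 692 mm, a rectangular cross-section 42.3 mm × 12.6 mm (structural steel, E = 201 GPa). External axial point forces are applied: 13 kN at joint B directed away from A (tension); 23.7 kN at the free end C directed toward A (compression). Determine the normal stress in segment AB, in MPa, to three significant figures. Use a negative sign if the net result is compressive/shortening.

-7.13 MPa

Internal axial forces (sectioning from the free end, tension +): N_BC = -23.7 kN, N_AB = -10.7 kN.
A_AB = 1500 mm².
σ_AB = N_AB/A_AB = -10700/1500 = -7.134 MPa.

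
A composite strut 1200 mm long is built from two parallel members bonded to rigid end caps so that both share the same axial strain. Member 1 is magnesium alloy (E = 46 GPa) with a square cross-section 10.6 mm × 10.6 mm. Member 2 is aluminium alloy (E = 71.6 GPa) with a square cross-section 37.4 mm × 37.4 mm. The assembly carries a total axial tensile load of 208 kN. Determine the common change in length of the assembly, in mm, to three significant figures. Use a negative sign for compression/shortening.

2.37 mm

A_1 = 112.4 mm².
A_2 = 1399 mm².
Equal strain + equilibrium ⇒ each member carries load in proportion to AE: A₁E₁ = 5169000 N, A₂E₂ = 100200000 N, ΣAE = 105300000 N.
δ = PL/ΣAE = 208000·1200/105300000 = 2.37 mm.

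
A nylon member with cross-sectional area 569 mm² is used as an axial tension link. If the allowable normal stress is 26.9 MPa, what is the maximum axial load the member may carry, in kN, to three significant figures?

P_max = σ_allow · A = 26.9 · 569 = 15310 N = 15.31 kN.

15.3 kN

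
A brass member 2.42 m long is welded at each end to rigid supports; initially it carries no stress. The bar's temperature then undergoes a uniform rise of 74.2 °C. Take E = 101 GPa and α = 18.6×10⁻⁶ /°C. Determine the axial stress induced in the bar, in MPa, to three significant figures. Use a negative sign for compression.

-139 MPa

Free thermal expansion αLΔT = 18.6e-6 · 2420 · 74.2 = 3.34 mm.
The walls impose strain ε = −(3.34)/2420 = -1.3801e-03; σ = Eε = 101000 · -1.3801e-03 = -139.4 MPa.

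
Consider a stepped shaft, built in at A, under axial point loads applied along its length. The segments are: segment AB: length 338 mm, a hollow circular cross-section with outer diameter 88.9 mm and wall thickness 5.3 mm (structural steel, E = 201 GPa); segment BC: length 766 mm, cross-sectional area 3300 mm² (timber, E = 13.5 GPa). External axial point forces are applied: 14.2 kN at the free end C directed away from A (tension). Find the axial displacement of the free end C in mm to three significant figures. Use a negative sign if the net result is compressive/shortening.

0.261 mm

Internal axial forces (sectioning from the free end, tension +): N_BC = 14.2 kN, N_AB = 14.2 kN.
A_AB = 1392 mm².
δ_AB = 14200·338/(1392·201000) = 0.01715 mm
δ_BC = 14200·766/(3300·13500) = 0.2442 mm
δ = Σδ_i = 0.2613 mm.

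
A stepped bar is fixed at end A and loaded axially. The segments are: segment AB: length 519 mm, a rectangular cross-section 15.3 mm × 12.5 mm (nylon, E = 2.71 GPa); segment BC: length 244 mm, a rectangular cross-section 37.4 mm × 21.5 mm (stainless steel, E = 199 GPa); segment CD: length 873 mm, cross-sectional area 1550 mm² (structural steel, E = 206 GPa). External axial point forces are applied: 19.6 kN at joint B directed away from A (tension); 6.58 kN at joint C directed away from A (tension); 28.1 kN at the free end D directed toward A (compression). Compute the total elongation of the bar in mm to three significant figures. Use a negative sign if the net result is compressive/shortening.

-2.03 mm

Internal axial forces (sectioning from the free end, tension +): N_CD = -28.1 kN, N_BC = -21.52 kN, N_AB = -1.92 kN.
A_AB = 191.2 mm².
A_BC = 804.1 mm².
δ_AB = -1920·519/(191.2·2710) = -1.923 mm
δ_BC = -21520·244/(804.1·199000) = -0.03281 mm
δ_CD = -28100·873/(1550·206000) = -0.07683 mm
δ = Σδ_i = -2.032 mm.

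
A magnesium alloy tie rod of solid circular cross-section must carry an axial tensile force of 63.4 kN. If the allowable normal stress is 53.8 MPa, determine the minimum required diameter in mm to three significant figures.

38.7 mm

Required area A ≥ P/σ_allow = 63400/53.8 = 1178 mm².
For a solid circular section, d ≥ √(4A/π) = 38.74 mm.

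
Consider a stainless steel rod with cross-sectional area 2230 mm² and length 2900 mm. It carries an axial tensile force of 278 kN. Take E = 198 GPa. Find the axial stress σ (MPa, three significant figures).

σ = N/A = 278000/2230 = 124.7 MPa.

125 MPa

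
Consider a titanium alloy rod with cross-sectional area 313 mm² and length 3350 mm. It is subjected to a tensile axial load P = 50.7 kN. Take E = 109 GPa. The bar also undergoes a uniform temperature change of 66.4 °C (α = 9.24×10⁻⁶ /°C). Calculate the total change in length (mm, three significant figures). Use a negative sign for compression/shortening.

7.03 mm

δ_mech = NL/(AE) = 50700·3350/(313·109000) = 4.978 mm.
δ_thermal = αLΔT = 9.24e-6·3350·66.4 = 2.055 mm.
δ = δ_mech + δ_thermal = 7.034 mm.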